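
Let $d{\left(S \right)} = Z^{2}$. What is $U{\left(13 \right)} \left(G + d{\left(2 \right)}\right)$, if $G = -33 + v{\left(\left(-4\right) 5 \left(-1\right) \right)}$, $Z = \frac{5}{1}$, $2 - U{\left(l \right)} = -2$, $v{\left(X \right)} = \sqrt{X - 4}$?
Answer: $-16$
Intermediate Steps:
$v{\left(X \right)} = \sqrt{-4 + X}$
$U{\left(l \right)} = 4$ ($U{\left(l \right)} = 2 - -2 = 2 + 2 = 4$)
$Z = 5$ ($Z = 5 \cdot 1 = 5$)
$G = -29$ ($G = -33 + \sqrt{-4 + \left(-4\right) 5 \left(-1\right)} = -33 + \sqrt{-4 - -20} = -33 + \sqrt{-4 + 20} = -33 + \sqrt{16} = -33 + 4 = -29$)
$d{\left(S \right)} = 25$ ($d{\left(S \right)} = 5^{2} = 25$)
$U{\left(13 \right)} \left(G + d{\left(2 \right)}\right) = 4 \left(-29 + 25\right) = 4 \left(-4\right) = -16$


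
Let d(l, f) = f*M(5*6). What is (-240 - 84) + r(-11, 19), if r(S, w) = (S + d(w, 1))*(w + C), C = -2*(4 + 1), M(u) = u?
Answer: -153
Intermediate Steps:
d(l, f) = 30*f (d(l, f) = f*(5*6) = f*30 = 30*f)
C = -10 (C = -2*5 = -10)
r(S, w) = (-10 + w)*(30 + S) (r(S, w) = (S + 30*1)*(w - 10) = (S + 30)*(-10 + w) = (30 + S)*(-10 + w) = (-10 + w)*(30 + S))
(-240 - 84) + r(-11, 19) = (-240 - 84) + (-300 - 10*(-11) + 30*19 - 11*19) = -324 + (-300 + 110 + 570 - 209) = -324 + 171 = -153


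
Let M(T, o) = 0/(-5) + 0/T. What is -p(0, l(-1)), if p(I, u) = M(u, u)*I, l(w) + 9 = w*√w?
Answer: 0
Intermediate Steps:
M(T, o) = 0 (M(T, o) = 0*(-⅕) + 0 = 0 + 0 = 0)
l(w) = -9 + w^(3/2) (l(w) = -9 + w*√w = -9 + w^(3/2))
p(I, u) = 0 (p(I, u) = 0*I = 0)
-p(0, l(-1)) = -1*0 = 0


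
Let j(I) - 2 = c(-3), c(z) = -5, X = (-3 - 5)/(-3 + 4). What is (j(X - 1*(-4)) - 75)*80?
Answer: -6240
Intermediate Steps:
X = -8 (X = -8/1 = -8*1 = -8)
j(I) = -3 (j(I) = 2 - 5 = -3)
(j(X - 1*(-4)) - 75)*80 = (-3 - 75)*80 = -78*80 = -6240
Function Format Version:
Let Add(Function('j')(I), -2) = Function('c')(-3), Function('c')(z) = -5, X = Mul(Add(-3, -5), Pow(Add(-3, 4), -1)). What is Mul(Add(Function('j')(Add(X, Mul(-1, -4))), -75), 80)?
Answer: -6240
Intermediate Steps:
X = -8 (X = Mul(-8, Pow(1, -1)) = Mul(-8, 1) = -8)
Function('j')(I) = -3 (Function('j')(I) = Add(2, -5) = -3)
Mul(Add(Function('j')(Add(X, Mul(-1, -4))), -75), 80) = Mul(Add(-3, -75), 80) = Mul(-78, 80) = -6240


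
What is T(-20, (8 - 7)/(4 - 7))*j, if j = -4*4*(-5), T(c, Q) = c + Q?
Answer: -4880/3 ≈ -1626.7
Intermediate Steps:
T(c, Q) = Q + c
j = 80 (j = -16*(-5) = 80)
T(-20, (8 - 7)/(4 - 7))*j = ((8 - 7)/(4 - 7) - 20)*80 = (1/(-3) - 20)*80 = (1*(-⅓) - 20)*80 = (-⅓ - 20)*80 = -61/3*80 = -4880/3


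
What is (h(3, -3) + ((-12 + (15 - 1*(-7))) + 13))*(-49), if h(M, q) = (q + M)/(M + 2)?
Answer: -1127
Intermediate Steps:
h(M, q) = (M + q)/(2 + M)
(h(3, -3) + ((-12 + (15 - 1*(-7))) + 13))*(-49) = ((3 - 3)/(2 + 3) + ((-12 + (15 - 1*(-7))) + 13))*(-49) = (0/5 + ((-12 + (15 + 7)) + 13))*(-49) = ((⅕)*0 + ((-12 + 22) + 13))*(-49) = (0 + (10 + 13))*(-49) = (0 + 23)*(-49) = 23*(-49) = -1127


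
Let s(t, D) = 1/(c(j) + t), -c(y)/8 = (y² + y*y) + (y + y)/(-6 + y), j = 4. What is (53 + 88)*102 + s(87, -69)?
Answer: 1970333/137 ≈ 14382.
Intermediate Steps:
c(y) = -16*y² - 16*y/(-6 + y) (c(y) = -8*((y² + y*y) + (y + y)/(-6 + y)) = -8*((y² + y²) + (2*y)/(-6 + y)) = -8*(2*y² + 2*y/(-6 + y)) = -16*y² - 16*y/(-6 + y))
s(t, D) = 1/(-224 + t) (s(t, D) = 1/(16*4*(-1 - 1*4² + 6*4)/(-6 + 4) + t) = 1/(16*4*(-1 - 1*16 + 24)/(-2) + t) = 1/(16*4*(-½)*(-1 - 16 + 24) + t) = 1/(16*4*(-½)*7 + t) = 1/(-224 + t))
(53 + 88)*102 + s(87, -69) = (53 + 88)*102 + 1/(-224 + 87) = 141*102 + 1/(-137) = 14382 - 1/137 = 1970333/137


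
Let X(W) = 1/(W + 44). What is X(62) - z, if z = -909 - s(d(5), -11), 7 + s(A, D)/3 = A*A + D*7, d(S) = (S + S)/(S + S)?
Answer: 69961/106 ≈ 660.01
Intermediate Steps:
d(S) = 1 (d(S) = (2*S)/((2*S)) = (2*S)*(1/(2*S)) = 1)
X(W) = 1/(44 + W)
s(A, D) = -21 + 3*A² + 21*D (s(A, D) = -21 + 3*(A*A + D*7) = -21 + 3*(A² + 7*D) = -21 + (3*A² + 21*D) = -21 + 3*A² + 21*D)
z = -660 (z = -909 - (-21 + 3*1² + 21*(-11)) = -909 - (-21 + 3*1 - 231) = -909 - (-21 + 3 - 231) = -909 - 1*(-249) = -909 + 249 = -660)
X(62) - z = 1/(44 + 62) - 1*(-660) = 1/106 + 660 = 69961/106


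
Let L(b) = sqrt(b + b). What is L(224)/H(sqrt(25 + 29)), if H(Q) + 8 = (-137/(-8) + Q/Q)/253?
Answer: -16192*sqrt(7)/16047 ≈ -2.6697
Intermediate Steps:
H(Q) = -16047/2024 (H(Q) = -8 + (-137/(-8) + Q/Q)/253 = -8 + (-137*(-1/8) + 1)*(1/253) = -8 + (137/8 + 1)*(1/253) = -8 + (145/8)*(1/253) = -8 + 145/2024 = -16047/2024)
L(b) = sqrt(2)*sqrt(b) (L(b) = sqrt(2*b) = sqrt(2)*sqrt(b))
L(224)/H(sqrt(25 + 29)) = (sqrt(2)*sqrt(224))/(-16047/2024) = (sqrt(2)*(4*sqrt(14)))*(-2024/16047) = (8*sqrt(7))*(-2024/16047) = -16192*sqrt(7)/16047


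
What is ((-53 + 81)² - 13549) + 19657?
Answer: 6892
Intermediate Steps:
((-53 + 81)² - 13549) + 19657 = (28² - 13549) + 19657 = (784 - 13549) + 19657 = -12765 + 19657 = 6892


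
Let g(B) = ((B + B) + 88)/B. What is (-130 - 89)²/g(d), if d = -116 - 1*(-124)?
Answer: 47961/13 ≈ 3689.3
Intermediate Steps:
d = 8 (d = -116 + 124 = 8)
g(B) = (88 + 2*B)/B (g(B) = (2*B + 88)/B = (88 + 2*B)/B)
(-130 - 89)²/g(d) = (-130 - 89)²/(2 + 88/8) = (-219)²/(2 + 88*(⅛)) = 47961/(2 + 11) = 47961/13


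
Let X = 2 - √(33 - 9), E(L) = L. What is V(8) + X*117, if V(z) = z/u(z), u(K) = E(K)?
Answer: 235 - 234*√6 ≈ -338.18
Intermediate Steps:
u(K) = K
V(z) = 1 (V(z) = z/z = 1)
X = 2 - 2*√6 (X = 2 - √24 = 2 - 2*√6 ≈ -2.8990)
V(8) + X*117 = 1 + (2 - 2*√6)*117 = 1 + (234 - 234*√6) = 235 - 234*√6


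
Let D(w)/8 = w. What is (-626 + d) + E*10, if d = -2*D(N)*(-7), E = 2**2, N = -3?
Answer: -922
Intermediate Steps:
D(w) = 8*w
E = 4
d = -336 (d = -16*(-3)*(-7) = -2*(-24)*(-7) = 48*(-7) = -336)
(-626 + d) + E*10 = (-626 - 336) + 4*10 = -962 + 40 = -922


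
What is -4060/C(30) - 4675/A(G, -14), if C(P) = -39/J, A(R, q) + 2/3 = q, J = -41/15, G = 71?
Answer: 16007/468 ≈ 34.203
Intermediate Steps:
J = -41/15 (J = -41*1/15 = -41/15 ≈ -2.7333)
A(R, q) = -⅔ + q
C(P) = 585/41 (C(P) = -39/(-41/15) = -39*(-15/41) = 585/41)
-4060/C(30) - 4675/A(G, -14) = -4060/585/41 - 4675/(-⅔ - 14) = -4060*41/585 - 4675/(-44/3) = -33292/117 - 4675*(-3/44) = -33292/117 + 1275/4 = 16007/468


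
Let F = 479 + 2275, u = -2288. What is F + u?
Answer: 466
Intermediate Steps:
F = 2754
F + u = 2754 - 2288 = 466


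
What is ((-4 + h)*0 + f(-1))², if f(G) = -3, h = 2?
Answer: 9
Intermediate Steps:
((-4 + h)*0 + f(-1))² = ((-4 + 2)*0 - 3)² = (-2*0 - 3)² = (0 - 3)² = (-3)² = 9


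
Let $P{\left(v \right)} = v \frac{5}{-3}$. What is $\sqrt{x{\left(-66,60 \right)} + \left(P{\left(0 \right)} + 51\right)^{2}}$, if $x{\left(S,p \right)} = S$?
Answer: $13 \sqrt{15} \approx 50.349$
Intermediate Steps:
$P{\left(v \right)} = - \frac{5 v}{3}$ ($P{\left(v \right)} = v 5 \left(- \frac{1}{3}\right) = v \left(- \frac{5}{3}\right) = - \frac{5 v}{3}$)
$\sqrt{x{\left(-66,60 \right)} + \left(P{\left(0 \right)} + 51\right)^{2}} = \sqrt{-66 + \left(\left(- \frac{5}{3}\right) 0 + 51\right)^{2}} = \sqrt{-66 + \left(0 + 51\right)^{2}} = \sqrt{-66 + 51^{2}} = \sqrt{-66 + 2601} = \sqrt{2535} = 13 \sqrt{15}$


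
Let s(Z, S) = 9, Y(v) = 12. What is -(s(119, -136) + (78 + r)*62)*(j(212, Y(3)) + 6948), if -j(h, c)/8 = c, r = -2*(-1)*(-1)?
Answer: -32348292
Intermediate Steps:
r = -2 (r = 2*(-1) = -2)
j(h, c) = -8*c
-(s(119, -136) + (78 + r)*62)*(j(212, Y(3)) + 6948) = -(9 + (78 - 2)*62)*(-8*12 + 6948) = -(9 + 76*62)*(-96 + 6948) = -(9 + 4712)*6852 = -4721*6852 = -1*32348292 = -32348292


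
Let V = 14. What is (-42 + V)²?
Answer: 784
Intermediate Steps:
(-42 + V)² = (-42 + 14)² = (-28)² = 784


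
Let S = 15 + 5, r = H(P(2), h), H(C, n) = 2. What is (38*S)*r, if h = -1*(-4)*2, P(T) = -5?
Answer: 1520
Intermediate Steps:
h = 8 (h = 4*2 = 8)
r = 2
S = 20
(38*S)*r = (38*20)*2 = 760*2 = 1520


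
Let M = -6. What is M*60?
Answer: -360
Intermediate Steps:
M*60 = -6*60 = -360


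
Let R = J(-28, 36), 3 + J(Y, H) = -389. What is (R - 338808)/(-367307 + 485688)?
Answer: -339200/118381 ≈ -2.8653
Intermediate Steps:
J(Y, H) = -392 (J(Y, H) = -3 - 389 = -392)
R = -392
(R - 338808)/(-367307 + 485688) = (-392 - 338808)/(-367307 + 485688) = -339200/118381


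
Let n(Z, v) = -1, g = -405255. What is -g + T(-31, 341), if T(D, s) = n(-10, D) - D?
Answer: 405285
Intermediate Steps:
T(D, s) = -1 - D
-g + T(-31, 341) = -1*(-405255) + (-1 - 1*(-31)) = 405255 + (-1 + 31) = 405255 + 30 = 405285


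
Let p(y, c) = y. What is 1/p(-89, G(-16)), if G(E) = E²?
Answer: -1/89 ≈ -0.011236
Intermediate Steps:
1/p(-89, G(-16)) = 1/(-89) = -1/89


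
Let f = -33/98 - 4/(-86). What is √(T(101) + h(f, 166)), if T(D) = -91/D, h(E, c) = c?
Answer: 5*√67367/101 ≈ 12.849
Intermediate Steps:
f = -1223/4214 (f = -33*1/98 - 4*(-1/86) = -33/98 + 2/43 = -1223/4214 ≈ -0.29022)
√(T(101) + h(f, 166)) = √(-91/101 + 166) = √(16675/101) = 5*√67367/101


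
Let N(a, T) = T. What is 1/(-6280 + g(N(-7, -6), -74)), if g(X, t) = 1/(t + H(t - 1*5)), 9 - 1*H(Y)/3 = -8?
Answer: -23/144441 ≈ -0.00015923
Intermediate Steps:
H(Y) = 51 (H(Y) = 27 - 3*(-8) = 27 + 24 = 51)
g(X, t) = 1/(51 + t) (g(X, t) = 1/(t + 51) = 1/(51 + t))
1/(-6280 + g(N(-7, -6), -74)) = 1/(-6280 + 1/(51 - 74)) = 1/(-6280 + 1/(-23)) = 1/(-6280 - 1/23) = 1/(-144441/23) = -23/144441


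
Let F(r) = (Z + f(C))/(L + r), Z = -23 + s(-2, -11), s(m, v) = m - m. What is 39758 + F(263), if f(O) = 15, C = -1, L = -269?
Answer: 119278/3 ≈ 39759.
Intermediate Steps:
s(m, v) = 0
Z = -23 (Z = -23 + 0 = -23)
F(r) = -8/(-269 + r) (F(r) = (-23 + 15)/(-269 + r) = -8/(-269 + r))
39758 + F(263) = 39758 - 8/(-269 + 263) = 39758 - 8/(-6) = 39758 - 8*(-⅙) = 39758 + 4/3 = 119278/3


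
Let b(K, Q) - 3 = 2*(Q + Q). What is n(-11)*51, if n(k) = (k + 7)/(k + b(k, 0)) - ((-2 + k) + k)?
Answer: 2499/2 ≈ 1249.5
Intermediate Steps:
b(K, Q) = 3 + 4*Q (b(K, Q) = 3 + 2*(Q + Q) = 3 + 2*(2*Q) = 3 + 4*Q)
n(k) = 2 - 2*k + (7 + k)/(3 + k) (n(k) = (k + 7)/(k + (3 + 4*0)) - ((-2 + k) + k) = (7 + k)/(k + (3 + 0)) - (-2 + 2*k) = (7 + k)/(k + 3) + (2 - 2*k) = (7 + k)/(3 + k) + (2 - 2*k) = 2 - 2*k + (7 + k)/(3 + k))
n(-11)*51 = ((13 - 3*(-11) - 2*(-11)²)/(3 - 11))*51 = ((13 + 33 - 2*121)/(-8))*51 = -(13 + 33 - 242)/8*51 = -⅛*(-196)*51 = (49/2)*51 = 2499/2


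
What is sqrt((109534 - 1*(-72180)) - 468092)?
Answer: 31*I*sqrt(298) ≈ 535.14*I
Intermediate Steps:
sqrt((109534 - 1*(-72180)) - 468092) = sqrt((109534 + 72180) - 468092) = sqrt(181714 - 468092) = sqrt(-286378) = 31*I*sqrt(298)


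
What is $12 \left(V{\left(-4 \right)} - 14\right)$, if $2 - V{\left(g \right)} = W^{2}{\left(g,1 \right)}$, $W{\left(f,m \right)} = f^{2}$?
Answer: $-3216$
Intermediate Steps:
$V{\left(g \right)} = 2 - g^{4}$ ($V{\left(g \right)} = 2 - \left(g^{2}\right)^{2} = 2 - g^{4}$)
$12 \left(V{\left(-4 \right)} - 14\right) = 12 \left(\left(2 - \left(-4\right)^{4}\right) - 14\right) = 12 \left(\left(2 - 256\right) - 14\right) = 12 \left(-254 - 14\right) = 12 \left(-268\right) = -3216$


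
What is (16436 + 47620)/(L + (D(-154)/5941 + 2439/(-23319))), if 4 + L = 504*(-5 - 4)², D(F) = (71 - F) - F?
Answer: 493011199668/314173489699 ≈ 1.5692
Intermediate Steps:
D(F) = 71 - 2*F
L = 40820 (L = -4 + 504*(-5 - 4)² = -4 + 504*(-9)² = -4 + 504*81 = -4 + 40824 = 40820)
(16436 + 47620)/(L + (D(-154)/5941 + 2439/(-23319))) = (16436 + 47620)/(40820 + ((71 - 2*(-154))/5941 + 2439/(-23319))) = 64056/(40820 + ((71 + 308)*(1/5941) + 2439*(-1/23319))) = 64056/(40820 + (379*(1/5941) - 271/2591)) = 64056/(40820 + (379/5941 - 271/2591)) = 64056/(40820 - 628022/15393131) = 64056/(628346979398/15393131) = 64056*(15393131/628346979398) = 493011199668/314173489699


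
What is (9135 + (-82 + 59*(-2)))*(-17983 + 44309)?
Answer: 235222810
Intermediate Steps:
(9135 + (-82 + 59*(-2)))*(-17983 + 44309) = (9135 + (-82 - 118))*26326 = (9135 - 200)*26326 = 8935*26326 = 235222810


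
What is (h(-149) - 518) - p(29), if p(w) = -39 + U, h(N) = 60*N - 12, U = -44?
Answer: -9387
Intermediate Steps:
h(N) = -12 + 60*N
p(w) = -83 (p(w) = -39 - 44 = -83)
(h(-149) - 518) - p(29) = ((-12 + 60*(-149)) - 518) - 1*(-83) = ((-12 - 8940) - 518) + 83 = (-8952 - 518) + 83 = -9470 + 83 = -9387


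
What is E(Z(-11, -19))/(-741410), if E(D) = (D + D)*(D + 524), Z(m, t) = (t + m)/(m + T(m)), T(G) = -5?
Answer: -12621/4745024 ≈ -0.0026598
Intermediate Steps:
Z(m, t) = (m + t)/(-5 + m) (Z(m, t) = (t + m)/(m - 5) = (m + t)/(-5 + m))
E(D) = 2*D*(524 + D) (E(D) = (2*D)*(524 + D) = 2*D*(524 + D))
E(Z(-11, -19))/(-741410) = (2*((-11 - 19)/(-5 - 11))*(524 + (-11 - 19)/(-5 - 11)))/(-741410) = (2*(-30/(-16))*(524 - 30/(-16)))*(-1/741410) = (2*(-1/16*(-30))*(524 - 1/16*(-30)))*(-1/741410) = (2*(15/8)*(524 + 15/8))*(-1/741410) = (2*(15/8)*(4207/8))*(-1/741410) = (63105/32)*(-1/741410) = -12621/4745024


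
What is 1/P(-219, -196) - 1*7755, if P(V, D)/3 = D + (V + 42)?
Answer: -8677846/1119 ≈ -7755.0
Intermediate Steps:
P(V, D) = 126 + 3*D + 3*V (P(V, D) = 3*(D + (V + 42)) = 3*(D + (42 + V)) = 3*(42 + D + V) = 126 + 3*D + 3*V)
1/P(-219, -196) - 1*7755 = 1/(126 + 3*(-196) + 3*(-219)) - 1*7755 = 1/(126 - 588 - 657) - 7755 = 1/(-1119) - 7755 = -1/1119 - 7755 = -8677846/1119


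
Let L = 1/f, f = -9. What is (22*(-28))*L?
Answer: 616/9 ≈ 68.444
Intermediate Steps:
L = -1/9 (L = 1/(-9) = -1/9 ≈ -0.11111)
(22*(-28))*L = (22*(-28))*(-1/9) = -616*(-1/9) = 616/9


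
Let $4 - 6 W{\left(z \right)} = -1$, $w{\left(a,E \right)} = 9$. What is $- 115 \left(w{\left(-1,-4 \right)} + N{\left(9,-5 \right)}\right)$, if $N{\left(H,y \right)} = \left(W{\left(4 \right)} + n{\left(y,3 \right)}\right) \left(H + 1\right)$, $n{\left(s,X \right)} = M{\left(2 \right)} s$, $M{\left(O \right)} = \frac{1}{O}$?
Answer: $\frac{2645}{3} \approx 881.67$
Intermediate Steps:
$W{\left(z \right)} = \frac{5}{6}$ ($W{\left(z \right)} = \frac{2}{3} - - \frac{1}{6} = \frac{2}{3} + \frac{1}{6} = \frac{5}{6}$)
$n{\left(s,X \right)} = \frac{s}{2}$
$N{\left(H,y \right)} = \left(1 + H\right) \left(\frac{5}{6} + \frac{y}{2}\right)$ ($N{\left(H,y \right)} = \left(\frac{5}{6} + \frac{y}{2}\right) \left(H + 1\right) = \left(\frac{5}{6} + \frac{y}{2}\right) \left(1 + H\right) = \left(1 + H\right) \left(\frac{5}{6} + \frac{y}{2}\right)$)
$- 115 \left(w{\left(-1,-4 \right)} + N{\left(9,-5 \right)}\right) = - 115 \left(9 + \left(\frac{5}{6} + \frac{1}{2} \left(-5\right) + \frac{5}{6} \cdot 9 + \frac{1}{2} \cdot 9 \left(-5\right)\right)\right) = - 115 \left(9 + \left(\frac{5}{6} - \frac{5}{2} + \frac{15}{2} - \frac{45}{2}\right)\right) = - 115 \left(9 - \frac{50}{3}\right) = \left(-115\right) \left(- \frac{23}{3}\right) = \frac{2645}{3}$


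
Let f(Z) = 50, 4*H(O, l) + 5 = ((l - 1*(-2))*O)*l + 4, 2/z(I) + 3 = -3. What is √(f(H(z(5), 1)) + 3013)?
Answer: √3063 ≈ 55.344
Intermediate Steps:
z(I) = -⅓ (z(I) = 2/(-3 - 3) = 2/(-6) = 2*(-⅙) = -⅓)
H(O, l) = -¼ + O*l*(2 + l)/4 (H(O, l) = -5/4 + (((l - 1*(-2))*O)*l + 4)/4 = -5/4 + (((l + 2)*O)*l + 4)/4 = -5/4 + (((2 + l)*O)*l + 4)/4 = -5/4 + ((O*(2 + l))*l + 4)/4 = -5/4 + (O*l*(2 + l) + 4)/4 = -5/4 + (4 + O*l*(2 + l))/4 = -5/4 + (1 + O*l*(2 + l)/4) = -¼ + O*l*(2 + l)/4)
√(f(H(z(5), 1)) + 3013) = √(50 + 3013) = √3063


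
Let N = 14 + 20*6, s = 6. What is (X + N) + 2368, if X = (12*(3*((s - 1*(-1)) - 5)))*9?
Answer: 3150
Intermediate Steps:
X = 648 (X = (12*(3*((6 - 1*(-1)) - 5)))*9 = (12*(3*((6 + 1) - 5)))*9 = (12*(3*(7 - 5)))*9 = (12*(3*2))*9 = (12*6)*9 = 72*9 = 648)
N = 134 (N = 14 + 120 = 134)
(X + N) + 2368 = (648 + 134) + 2368 = 782 + 2368 = 3150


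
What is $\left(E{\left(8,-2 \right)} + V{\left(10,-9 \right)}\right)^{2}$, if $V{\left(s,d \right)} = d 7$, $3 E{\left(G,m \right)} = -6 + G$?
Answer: $\frac{34969}{9} \approx 3885.4$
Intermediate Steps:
$E{\left(G,m \right)} = -2 + \frac{G}{3}$ ($E{\left(G,m \right)} = \frac{-6 + G}{3} = -2 + \frac{G}{3}$)
$V{\left(s,d \right)} = 7 d$
$\left(E{\left(8,-2 \right)} + V{\left(10,-9 \right)}\right)^{2} = \left(\left(-2 + \frac{1}{3} \cdot 8\right) + 7 \left(-9\right)\right)^{2} = \left(\left(-2 + \frac{8}{3}\right) - 63\right)^{2} = \left(\frac{2}{3} - 63\right)^{2} = \left(- \frac{187}{3}\right)^{2} = \frac{34969}{9}$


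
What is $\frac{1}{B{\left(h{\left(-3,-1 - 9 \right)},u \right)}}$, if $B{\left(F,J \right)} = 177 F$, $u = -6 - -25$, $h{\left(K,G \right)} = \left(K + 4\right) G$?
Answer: $- \frac{1}{1770} \approx -0.00056497$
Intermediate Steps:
$h{\left(K,G \right)} = G \left(4 + K\right)$ ($h{\left(K,G \right)} = \left(4 + K\right) G = G \left(4 + K\right)$)
$u = 19$ ($u = -6 + 25 = 19$)
$\frac{1}{B{\left(h{\left(-3,-1 - 9 \right)},u \right)}} = \frac{1}{177 \left(-1 - 9\right) \left(4 - 3\right)} = \frac{1}{177 \left(-1 - 9\right) 1} = \frac{1}{177 \left(\left(-10\right) 1\right)} = \frac{1}{177 \left(-10\right)} = \frac{1}{-1770} = - \frac{1}{1770}$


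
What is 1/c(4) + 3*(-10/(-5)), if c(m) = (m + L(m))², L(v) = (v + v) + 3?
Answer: 1351/225 ≈ 6.0044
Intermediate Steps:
L(v) = 3 + 2*v (L(v) = 2*v + 3 = 3 + 2*v)
c(m) = (3 + 3*m)² (c(m) = (m + (3 + 2*m))² = (3 + 3*m)²)
1/c(4) + 3*(-10/(-5)) = 1/(9*(1 + 4)²) + 3*(-10/(-5)) = 1/(9*5²) + 3*(-10*(-⅕)) = 1/(9*25) + 3*2 = 1/225 + 6 = 1351/225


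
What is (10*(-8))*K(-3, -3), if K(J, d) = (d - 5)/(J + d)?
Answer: -320/3 ≈ -106.67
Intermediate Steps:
K(J, d) = (-5 + d)/(J + d)
(10*(-8))*K(-3, -3) = (10*(-8))*((-5 - 3)/(-3 - 3)) = -80*(-8)/(-6) = -(-40)*(-8)/3 = -80*4/3 = -320/3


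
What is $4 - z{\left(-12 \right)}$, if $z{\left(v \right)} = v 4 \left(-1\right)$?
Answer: $-44$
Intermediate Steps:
$z{\left(v \right)} = - 4 v$ ($z{\left(v \right)} = 4 v \left(-1\right) = - 4 v$)
$4 - z{\left(-12 \right)} = 4 - \left(-4\right) \left(-12\right) = 4 - 48 = -44$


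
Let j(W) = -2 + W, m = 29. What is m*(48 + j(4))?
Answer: 1450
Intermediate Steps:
m*(48 + j(4)) = 29*(48 + (-2 + 4)) = 29*(48 + 2) = 29*50 = 1450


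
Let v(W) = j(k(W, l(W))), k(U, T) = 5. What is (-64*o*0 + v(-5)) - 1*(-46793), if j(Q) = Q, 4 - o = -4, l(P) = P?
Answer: 46798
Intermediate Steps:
o = 8 (o = 4 - 1*(-4) = 4 + 4 = 8)
v(W) = 5
(-64*o*0 + v(-5)) - 1*(-46793) = (-512*0 + 5) - 1*(-46793) = (-64*0 + 5) + 46793 = (0 + 5) + 46793 = 5 + 46793 = 46798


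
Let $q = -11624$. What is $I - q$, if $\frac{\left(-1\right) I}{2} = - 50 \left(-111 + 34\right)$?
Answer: $3924$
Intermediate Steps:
$I = -7700$ ($I = - 2 \left(- 50 \left(-111 + 34\right)\right) = - 2 \left(\left(-50\right) \left(-77\right)\right) = \left(-2\right) 3850 = -7700$)
$I - q = -7700 - -11624 = -7700 + 11624 = 3924$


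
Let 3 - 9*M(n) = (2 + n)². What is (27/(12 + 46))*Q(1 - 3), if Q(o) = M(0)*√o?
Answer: -3*I*√2/58 ≈ -0.073149*I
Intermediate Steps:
M(n) = ⅓ - (2 + n)²/9
Q(o) = -√o/9 (Q(o) = (⅓ - (2 + 0)²/9)*√o = (⅓ - ⅑*2²)*√o = (⅓ - ⅑*4)*√o = (⅓ - 4/9)*√o = -√o/9)
(27/(12 + 46))*Q(1 - 3) = (27/(12 + 46))*(-√(1 - 3)/9) = (27/58)*(-I*√2/9) = (27*(1/58))*(-I*√2/9) = 27*(-I*√2/9)/58 = -3*I*√2/58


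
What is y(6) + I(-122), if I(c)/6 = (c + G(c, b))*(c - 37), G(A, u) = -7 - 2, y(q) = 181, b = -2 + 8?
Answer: 125155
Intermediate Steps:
b = 6
G(A, u) = -9
I(c) = 6*(-37 + c)*(-9 + c) (I(c) = 6*((c - 9)*(c - 37)) = 6*((-9 + c)*(-37 + c)) = 6*((-37 + c)*(-9 + c)) = 6*(-37 + c)*(-9 + c))
y(6) + I(-122) = 181 + (1998 - 276*(-122) + 6*(-122)²) = 181 + (1998 + 33672 + 6*14884) = 181 + (1998 + 33672 + 89304) = 181 + 124974 = 125155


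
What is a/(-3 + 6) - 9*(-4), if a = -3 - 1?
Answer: 104/3 ≈ 34.667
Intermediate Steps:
a = -4
a/(-3 + 6) - 9*(-4) = -4/(-3 + 6) - 9*(-4) = -4/3 + 36 = 104/3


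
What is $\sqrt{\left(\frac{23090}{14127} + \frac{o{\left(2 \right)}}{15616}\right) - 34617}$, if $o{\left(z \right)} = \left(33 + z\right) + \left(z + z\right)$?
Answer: $\frac{i \sqrt{6580644295942646997}}{13787952} \approx 186.05 i$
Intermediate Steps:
$o{\left(z \right)} = 33 + 3 z$ ($o{\left(z \right)} = \left(33 + z\right) + 2 z = 33 + 3 z$)
$\sqrt{\left(\frac{23090}{14127} + \frac{o{\left(2 \right)}}{15616}\right) - 34617} = \sqrt{\left(\frac{23090}{14127} + \frac{33 + 3 \cdot 2}{15616}\right) - 34617} = \sqrt{\left(23090 \cdot \frac{1}{14127} + \left(33 + 6\right) \frac{1}{15616}\right) - 34617} = \sqrt{\left(\frac{23090}{14127} + 39 \cdot \frac{1}{15616}\right) - 34617} = \sqrt{\left(\frac{23090}{14127} + \frac{39}{15616}\right) - 34617} = \sqrt{\frac{361124393}{220607232} - 34617} = \sqrt{- \frac{7636399425751}{220607232}} = \frac{i \sqrt{6580644295942646997}}{13787952}$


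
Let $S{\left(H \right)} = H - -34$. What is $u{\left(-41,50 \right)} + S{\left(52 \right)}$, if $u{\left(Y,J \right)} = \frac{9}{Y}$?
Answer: $\frac{3517}{41} \approx 85.781$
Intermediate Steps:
$S{\left(H \right)} = 34 + H$ ($S{\left(H \right)} = H + 34 = 34 + H$)
$u{\left(-41,50 \right)} + S{\left(52 \right)} = \frac{9}{-41} + \left(34 + 52\right) = 9 \left(- \frac{1}{41}\right) + 86 = - \frac{9}{41} + 86 = \frac{3517}{41}$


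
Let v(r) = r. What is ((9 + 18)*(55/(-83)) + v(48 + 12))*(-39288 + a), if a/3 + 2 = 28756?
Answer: 164174130/83 ≈ 1.9780e+6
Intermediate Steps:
a = 86262 (a = -6 + 3*28756 = -6 + 86268 = 86262)
((9 + 18)*(55/(-83)) + v(48 + 12))*(-39288 + a) = ((9 + 18)*(55/(-83)) + (48 + 12))*(-39288 + 86262) = (27*(55*(-1/83)) + 60)*46974 = (27*(-55/83) + 60)*46974 = (-1485/83 + 60)*46974 = (3495/83)*46974 = 164174130/83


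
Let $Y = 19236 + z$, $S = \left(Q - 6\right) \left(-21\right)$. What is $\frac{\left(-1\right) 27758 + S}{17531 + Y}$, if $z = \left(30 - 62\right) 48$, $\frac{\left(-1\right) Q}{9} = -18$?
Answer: $- \frac{31034}{35231} \approx -0.88087$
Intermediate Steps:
$Q = 162$ ($Q = \left(-9\right) \left(-18\right) = 162$)
$z = -1536$ ($z = \left(-32\right) 48 = -1536$)
$S = -3276$ ($S = \left(162 - 6\right) \left(-21\right) = 156 \left(-21\right) = -3276$)
$Y = 17700$ ($Y = 19236 - 1536 = 17700$)
$\frac{\left(-1\right) 27758 + S}{17531 + Y} = \frac{\left(-1\right) 27758 - 3276}{17531 + 17700} = \frac{-27758 - 3276}{35231} = \left(-31034\right) \frac{1}{35231} = - \frac{31034}{35231}$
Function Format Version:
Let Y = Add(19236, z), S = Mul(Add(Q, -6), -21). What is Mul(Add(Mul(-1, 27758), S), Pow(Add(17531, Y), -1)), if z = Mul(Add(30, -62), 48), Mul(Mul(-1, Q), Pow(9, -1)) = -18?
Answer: Rational(-31034, 35231) ≈ -0.88087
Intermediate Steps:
Q = 162 (Q = Mul(-9, -18) = 162)
z = -1536 (z = Mul(-32, 48) = -1536)
S = -3276 (S = Mul(Add(162, -6), -21) = Mul(156, -21) = -3276)
Y = 17700 (Y = Add(19236, -1536) = 17700)
Mul(Add(Mul(-1, 27758), S), Pow(Add(17531, Y), -1)) = Mul(Add(Mul(-1, 27758), -3276), Pow(Add(17531, 17700), -1)) = Mul(Add(-27758, -3276), Pow(35231, -1)) = Mul(-31034, Rational(1, 35231)) = Rational(-31034, 35231)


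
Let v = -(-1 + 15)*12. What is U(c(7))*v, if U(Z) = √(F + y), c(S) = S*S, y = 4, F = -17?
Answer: -168*I*√13 ≈ -605.73*I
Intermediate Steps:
c(S) = S²
U(Z) = I*√13 (U(Z) = √(-17 + 4) = √(-13) = I*√13)
v = -168 (v = -14*12 = -1*168 = -168)
U(c(7))*v = (I*√13)*(-168) = -168*I*√13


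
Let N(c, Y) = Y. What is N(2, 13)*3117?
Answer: 40521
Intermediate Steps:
N(2, 13)*3117 = 13*3117 = 40521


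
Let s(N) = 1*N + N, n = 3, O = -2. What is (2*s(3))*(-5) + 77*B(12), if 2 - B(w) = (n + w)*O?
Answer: 2404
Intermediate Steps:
s(N) = 2*N (s(N) = N + N = 2*N)
B(w) = 8 + 2*w (B(w) = 2 - (3 + w)*(-2) = 2 - (-6 - 2*w) = 2 + (6 + 2*w) = 8 + 2*w)
(2*s(3))*(-5) + 77*B(12) = (2*(2*3))*(-5) + 77*(8 + 2*12) = (2*6)*(-5) + 77*(8 + 24) = 12*(-5) + 77*32 = -60 + 2464 = 2404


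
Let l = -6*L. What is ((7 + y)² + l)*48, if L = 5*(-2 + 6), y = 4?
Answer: 48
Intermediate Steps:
L = 20 (L = 5*4 = 20)
l = -120 (l = -6*20 = -120)
((7 + y)² + l)*48 = ((7 + 4)² - 120)*48 = (11² - 120)*48 = (121 - 120)*48 = 1*48 = 48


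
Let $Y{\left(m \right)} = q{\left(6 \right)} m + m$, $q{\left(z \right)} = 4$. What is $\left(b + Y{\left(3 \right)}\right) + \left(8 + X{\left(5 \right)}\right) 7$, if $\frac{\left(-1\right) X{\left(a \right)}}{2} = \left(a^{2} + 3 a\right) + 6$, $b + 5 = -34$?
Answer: $-612$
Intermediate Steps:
$b = -39$ ($b = -5 - 34 = -39$)
$X{\left(a \right)} = -12 - 6 a - 2 a^{2}$ ($X{\left(a \right)} = - 2 \left(\left(a^{2} + 3 a\right) + 6\right) = - 2 \left(6 + a^{2} + 3 a\right) = -12 - 6 a - 2 a^{2}$)
$Y{\left(m \right)} = 5 m$ ($Y{\left(m \right)} = 4 m + m = 5 m$)
$\left(b + Y{\left(3 \right)}\right) + \left(8 + X{\left(5 \right)}\right) 7 = \left(-39 + 5 \cdot 3\right) + \left(8 - \left(42 + 50\right)\right) 7 = \left(-39 + 15\right) + \left(8 - 92\right) 7 = -24 + \left(8 - 92\right) 7 = -24 - 588 = -612$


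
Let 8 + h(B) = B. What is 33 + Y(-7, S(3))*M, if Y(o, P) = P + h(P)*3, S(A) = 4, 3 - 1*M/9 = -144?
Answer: -10551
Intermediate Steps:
M = 1323 (M = 27 - 9*(-144) = 27 + 1296 = 1323)
h(B) = -8 + B
Y(o, P) = -24 + 4*P (Y(o, P) = P + (-8 + P)*3 = P + (-24 + 3*P) = -24 + 4*P)
33 + Y(-7, S(3))*M = 33 + (-24 + 4*4)*1323 = 33 + (-24 + 16)*1323 = 33 - 8*1323 = 33 - 10584 = -10551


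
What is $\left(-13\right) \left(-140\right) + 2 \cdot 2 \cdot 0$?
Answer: $1820$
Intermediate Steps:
$\left(-13\right) \left(-140\right) + 2 \cdot 2 \cdot 0 = 1820 + 4 \cdot 0 = 1820 + 0 = 1820$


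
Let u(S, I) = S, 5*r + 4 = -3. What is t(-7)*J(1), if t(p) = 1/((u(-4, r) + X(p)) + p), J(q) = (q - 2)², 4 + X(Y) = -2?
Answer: -1/17 ≈ -0.058824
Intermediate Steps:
r = -7/5 (r = -⅘ + (⅕)*(-3) = -⅘ - ⅗ = -7/5 ≈ -1.4000)
X(Y) = -6 (X(Y) = -4 - 2 = -6)
J(q) = (-2 + q)²
t(p) = 1/(-10 + p) (t(p) = 1/((-4 - 6) + p) = 1/(-10 + p))
t(-7)*J(1) = (-2 + 1)²/(-10 - 7) = (-1)²/(-17) = -1/17*1 = -1/17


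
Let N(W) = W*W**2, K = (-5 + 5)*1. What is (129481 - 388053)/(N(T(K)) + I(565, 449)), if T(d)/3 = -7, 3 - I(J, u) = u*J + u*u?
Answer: 64643/116136 ≈ 0.55661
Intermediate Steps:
I(J, u) = 3 - u**2 - J*u (I(J, u) = 3 - (u*J + u*u) = 3 - (J*u + u**2) = 3 - (u**2 + J*u) = 3 + (-u**2 - J*u) = 3 - u**2 - J*u)
K = 0 (K = 0*1 = 0)
T(d) = -21 (T(d) = 3*(-7) = -21)
N(W) = W**3
(129481 - 388053)/(N(T(K)) + I(565, 449)) = (129481 - 388053)/((-21)**3 + (3 - 1*449**2 - 1*565*449)) = -258572/(-9261 + (3 - 1*201601 - 253685)) = -258572/(-9261 + (3 - 201601 - 253685)) = -258572/(-9261 - 455283) = -258572/(-464544) = -258572*(-1/464544) = 64643/116136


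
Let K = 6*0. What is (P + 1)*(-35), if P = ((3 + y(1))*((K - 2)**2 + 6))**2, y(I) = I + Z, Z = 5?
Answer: -283535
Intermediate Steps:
K = 0
y(I) = 5 + I (y(I) = I + 5 = 5 + I)
P = 8100 (P = ((3 + (5 + 1))*((0 - 2)**2 + 6))**2 = ((3 + 6)*((-2)**2 + 6))**2 = (9*(4 + 6))**2 = (9*10)**2 = 90**2 = 8100)
(P + 1)*(-35) = (8100 + 1)*(-35) = 8101*(-35) = -283535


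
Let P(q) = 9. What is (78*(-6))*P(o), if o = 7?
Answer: -4212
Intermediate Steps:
(78*(-6))*P(o) = (78*(-6))*9 = -468*9 = -4212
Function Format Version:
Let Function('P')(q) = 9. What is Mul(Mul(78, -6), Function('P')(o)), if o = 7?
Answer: -4212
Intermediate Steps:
Mul(Mul(78, -6), Function('P')(o)) = Mul(Mul(78, -6), 9) = Mul(-468, 9) = -4212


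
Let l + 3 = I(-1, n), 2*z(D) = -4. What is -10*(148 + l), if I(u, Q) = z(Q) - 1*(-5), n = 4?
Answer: -1480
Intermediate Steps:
z(D) = -2 (z(D) = (½)*(-4) = -2)
I(u, Q) = 3 (I(u, Q) = -2 - 1*(-5) = -2 + 5 = 3)
l = 0 (l = -3 + 3 = 0)
-10*(148 + l) = -10*(148 + 0) = -10*148 = -1480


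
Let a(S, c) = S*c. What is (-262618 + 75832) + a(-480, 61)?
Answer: -216066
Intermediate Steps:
(-262618 + 75832) + a(-480, 61) = (-262618 + 75832) - 480*61 = -186786 - 29280 = -216066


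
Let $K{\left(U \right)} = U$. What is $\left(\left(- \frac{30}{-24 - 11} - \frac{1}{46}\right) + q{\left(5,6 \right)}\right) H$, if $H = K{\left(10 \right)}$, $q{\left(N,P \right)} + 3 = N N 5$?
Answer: $\frac{197765}{161} \approx 1228.4$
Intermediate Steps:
$q{\left(N,P \right)} = -3 + 5 N^{2}$ ($q{\left(N,P \right)} = -3 + N N 5 = -3 + N^{2} \cdot 5 = -3 + 5 N^{2}$)
$H = 10$
$\left(\left(- \frac{30}{-24 - 11} - \frac{1}{46}\right) + q{\left(5,6 \right)}\right) H = \left(\left(- \frac{30}{-24 - 11} - \frac{1}{46}\right) - \left(3 - 5 \cdot 5^{2}\right)\right) 10 = \left(\left(- \frac{30}{-35} - \frac{1}{46}\right) + \left(-3 + 5 \cdot 25\right)\right) 10 = \left(\left(\left(-30\right) \left(- \frac{1}{35}\right) - \frac{1}{46}\right) + \left(-3 + 125\right)\right) 10 = \left(\left(\frac{6}{7} - \frac{1}{46}\right) + 122\right) 10 = \left(\frac{269}{322} + 122\right) 10 = \frac{39553}{322} \cdot 10 = \frac{197765}{161}$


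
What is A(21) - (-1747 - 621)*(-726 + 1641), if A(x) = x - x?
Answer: 2166720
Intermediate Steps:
A(x) = 0
A(21) - (-1747 - 621)*(-726 + 1641) = 0 - (-1747 - 621)*(-726 + 1641) = 0 - (-2368)*915 = 0 - 1*(-2166720) = 0 + 2166720 = 2166720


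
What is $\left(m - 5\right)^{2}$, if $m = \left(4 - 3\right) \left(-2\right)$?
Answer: $49$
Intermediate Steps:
$m = -2$ ($m = 1 \left(-2\right) = -2$)
$\left(m - 5\right)^{2} = \left(-2 - 5\right)^{2} = \left(-7\right)^{2} = 49$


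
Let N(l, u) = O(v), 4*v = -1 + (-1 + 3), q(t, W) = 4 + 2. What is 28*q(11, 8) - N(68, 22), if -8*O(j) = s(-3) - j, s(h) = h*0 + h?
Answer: 5363/32 ≈ 167.59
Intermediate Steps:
q(t, W) = 6
s(h) = h (s(h) = 0 + h = h)
v = ¼ (v = (-1 + (-1 + 3))/4 = (-1 + 2)/4 = (¼)*1 = ¼ ≈ 0.25000)
O(j) = 3/8 + j/8 (O(j) = -(-3 - j)/8 = 3/8 + j/8)
N(l, u) = 13/32 (N(l, u) = 3/8 + (⅛)*(¼) = 3/8 + 1/32 = 13/32)
28*q(11, 8) - N(68, 22) = 28*6 - 1*13/32 = 168 - 13/32 = 5363/32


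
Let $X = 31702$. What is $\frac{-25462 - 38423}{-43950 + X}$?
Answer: $\frac{63885}{12248} \approx 5.216$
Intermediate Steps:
$\frac{-25462 - 38423}{-43950 + X} = \frac{-25462 - 38423}{-43950 + 31702} = - \frac{63885}{-12248} = \left(-63885\right) \left(- \frac{1}{12248}\right) = \frac{63885}{12248}$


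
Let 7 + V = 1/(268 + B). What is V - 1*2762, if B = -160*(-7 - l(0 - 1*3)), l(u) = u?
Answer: -2514251/908 ≈ -2769.0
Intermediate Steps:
B = 640 (B = -160*(-7 - (0 - 1*3)) = -160*(-7 - (0 - 3)) = -160*(-7 - 1*(-3)) = -160*(-7 + 3) = -160*(-4) = 640)
V = -6355/908 (V = -7 + 1/(268 + 640) = -7 + 1/908 = -6355/908 ≈ -6.9989)
V - 1*2762 = -6355/908 - 1*2762 = -6355/908 - 2762 = -2514251/908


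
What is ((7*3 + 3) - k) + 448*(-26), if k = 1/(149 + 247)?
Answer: -4603105/396 ≈ -11624.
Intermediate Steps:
k = 1/396 ≈ 0.0025253
((7*3 + 3) - k) + 448*(-26) = ((7*3 + 3) - 1*1/396) + 448*(-26) = ((21 + 3) - 1/396) - 11648 = (24 - 1/396) - 11648 = 9503/396 - 11648 = -4603105/396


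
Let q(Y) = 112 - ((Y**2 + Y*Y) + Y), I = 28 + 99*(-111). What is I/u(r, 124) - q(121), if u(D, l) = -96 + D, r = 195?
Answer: 2888848/99 ≈ 29180.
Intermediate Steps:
I = -10961 (I = 28 - 10989 = -10961)
q(Y) = 112 - Y - 2*Y**2 (q(Y) = 112 - ((Y**2 + Y**2) + Y) = 112 - (2*Y**2 + Y) = 112 - (Y + 2*Y**2) = 112 + (-Y - 2*Y**2) = 112 - Y - 2*Y**2)
I/u(r, 124) - q(121) = -10961/(-96 + 195) - (112 - 1*121 - 2*121**2) = -10961/99 - (112 - 121 - 2*14641) = -10961*1/99 - (112 - 121 - 29282) = -10961/99 - 1*(-29291) = -10961/99 + 29291 = 2888848/99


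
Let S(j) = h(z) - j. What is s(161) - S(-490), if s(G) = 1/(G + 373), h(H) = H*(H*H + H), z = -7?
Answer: -104663/534 ≈ -196.00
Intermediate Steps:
h(H) = H*(H + H²) (h(H) = H*(H² + H) = H*(H + H²))
S(j) = -294 - j (S(j) = (-7)²*(1 - 7) - j = 49*(-6) - j = -294 - j)
s(G) = 1/(373 + G)
s(161) - S(-490) = 1/(373 + 161) - (-294 - 1*(-490)) = 1/534 - (-294 + 490) = 1/534 - 1*196 = 1/534 - 196 = -104663/534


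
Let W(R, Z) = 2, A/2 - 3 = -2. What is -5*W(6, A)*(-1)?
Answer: 10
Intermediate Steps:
A = 2 (A = 6 + 2*(-2) = 6 - 4 = 2)
-5*W(6, A)*(-1) = -5*2*(-1) = -10*(-1) = 10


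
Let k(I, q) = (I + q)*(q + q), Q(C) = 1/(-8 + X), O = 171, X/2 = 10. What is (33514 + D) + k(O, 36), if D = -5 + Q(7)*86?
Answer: 290521/6 ≈ 48420.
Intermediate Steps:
X = 20 (X = 2*10 = 20)
Q(C) = 1/12 (Q(C) = 1/(-8 + 20) = 1/12)
k(I, q) = 2*q*(I + q) (k(I, q) = (I + q)*(2*q) = 2*q*(I + q))
D = 13/6 (D = -5 + (1/12)*86 = -5 + 43/6 = 13/6 ≈ 2.1667)
(33514 + D) + k(O, 36) = (33514 + 13/6) + 2*36*(171 + 36) = 201097/6 + 2*36*207 = 201097/6 + 14904 = 290521/6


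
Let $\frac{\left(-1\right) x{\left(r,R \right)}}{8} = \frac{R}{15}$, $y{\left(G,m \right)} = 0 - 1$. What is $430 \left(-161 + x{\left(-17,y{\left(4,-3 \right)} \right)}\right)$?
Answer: $- \frac{207002}{3} \approx -69001.0$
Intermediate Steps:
$y{\left(G,m \right)} = -1$ ($y{\left(G,m \right)} = 0 - 1 = -1$)
$x{\left(r,R \right)} = - \frac{8 R}{15}$ ($x{\left(r,R \right)} = - 8 \frac{R}{15} = - \frac{8 R}{15}$)
$430 \left(-161 + x{\left(-17,y{\left(4,-3 \right)} \right)}\right) = 430 \left(-161 - - \frac{8}{15}\right) = 430 \left(-161 + \frac{8}{15}\right) = 430 \left(- \frac{2407}{15}\right) = - \frac{207002}{3}$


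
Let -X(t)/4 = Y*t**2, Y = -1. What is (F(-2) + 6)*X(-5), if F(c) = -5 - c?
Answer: 300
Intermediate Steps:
X(t) = 4*t**2 (X(t) = -(-4)*t**2 = 4*t**2)
(F(-2) + 6)*X(-5) = ((-5 - 1*(-2)) + 6)*(4*(-5)**2) = ((-5 + 2) + 6)*(4*25) = (-3 + 6)*100 = 3*100 = 300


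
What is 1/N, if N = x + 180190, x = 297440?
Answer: 1/477630 ≈ 2.0937e-6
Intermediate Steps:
N = 477630 (N = 297440 + 180190 = 477630)
1/N = 1/477630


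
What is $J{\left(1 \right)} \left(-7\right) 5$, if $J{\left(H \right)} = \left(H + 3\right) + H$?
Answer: $-175$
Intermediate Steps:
$J{\left(H \right)} = 3 + 2 H$ ($J{\left(H \right)} = \left(3 + H\right) + H = 3 + 2 H$)
$J{\left(1 \right)} \left(-7\right) 5 = \left(3 + 2 \cdot 1\right) \left(-7\right) 5 = \left(3 + 2\right) \left(-7\right) 5 = 5 \left(-7\right) 5 = \left(-35\right) 5 = -175$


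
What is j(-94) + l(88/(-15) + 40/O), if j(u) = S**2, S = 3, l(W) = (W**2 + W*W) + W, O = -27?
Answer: 1998233/18225 ≈ 109.64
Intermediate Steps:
l(W) = W + 2*W**2 (l(W) = (W**2 + W**2) + W = 2*W**2 + W = W + 2*W**2)
j(u) = 9 (j(u) = 3**2 = 9)
j(-94) + l(88/(-15) + 40/O) = 9 + (88/(-15) + 40/(-27))*(1 + 2*(88/(-15) + 40/(-27))) = 9 + (88*(-1/15) + 40*(-1/27))*(1 + 2*(88*(-1/15) + 40*(-1/27))) = 9 + (-88/15 - 40/27)*(1 + 2*(-88/15 - 40/27)) = 9 - 992*(1 + 2*(-992/135))/135 = 9 - 992*(1 - 1984/135)/135 = 9 - 992/135*(-1849/135) = 9 + 1834208/18225 = 1998233/18225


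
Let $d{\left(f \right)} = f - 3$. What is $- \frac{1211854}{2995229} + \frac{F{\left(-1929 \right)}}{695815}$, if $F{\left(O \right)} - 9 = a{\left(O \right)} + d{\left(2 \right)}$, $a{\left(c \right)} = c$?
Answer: $- \frac{848980025919}{2084125266635} \approx -0.40736$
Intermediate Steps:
$d{\left(f \right)} = -3 + f$
$F{\left(O \right)} = 8 + O$ ($F{\left(O \right)} = 9 + \left(O + \left(-3 + 2\right)\right) = 9 + \left(O - 1\right) = 9 + \left(-1 + O\right) = 8 + O$)
$- \frac{1211854}{2995229} + \frac{F{\left(-1929 \right)}}{695815} = - \frac{1211854}{2995229} + \frac{8 - 1929}{695815} = \left(-1211854\right) \frac{1}{2995229} - \frac{1921}{695815} = - \frac{1211854}{2995229} - \frac{1921}{695815} = - \frac{848980025919}{2084125266635}$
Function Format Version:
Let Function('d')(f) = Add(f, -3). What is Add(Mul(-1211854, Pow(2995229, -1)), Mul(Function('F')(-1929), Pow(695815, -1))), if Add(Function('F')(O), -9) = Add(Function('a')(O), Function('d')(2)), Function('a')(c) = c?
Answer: Rational(-848980025919, 2084125266635) ≈ -0.40736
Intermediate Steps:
Function('d')(f) = Add(-3, f)
Function('F')(O) = Add(8, O) (Function('F')(O) = Add(9, Add(O, Add(-3, 2))) = Add(9, Add(O, -1)) = Add(9, Add(-1, O)) = Add(8, O))
Add(Mul(-1211854, Pow(2995229, -1)), Mul(Function('F')(-1929), Pow(695815, -1))) = Add(Mul(-1211854, Pow(2995229, -1)), Mul(Add(8, -1929), Pow(695815, -1))) = Add(Mul(-1211854, Rational(1, 2995229)), Mul(-1921, Rational(1, 695815))) = Add(Rational(-1211854, 2995229), Rational(-1921, 695815)) = Rational(-848980025919, 2084125266635)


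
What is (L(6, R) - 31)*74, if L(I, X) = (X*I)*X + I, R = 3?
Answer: 2146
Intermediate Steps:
L(I, X) = I + I*X² (L(I, X) = (I*X)*X + I = I*X² + I = I + I*X²)
(L(6, R) - 31)*74 = (6*(1 + 3²) - 31)*74 = (6*(1 + 9) - 31)*74 = (6*10 - 31)*74 = (60 - 31)*74 = 29*74 = 2146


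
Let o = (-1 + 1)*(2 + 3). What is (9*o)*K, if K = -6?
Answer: 0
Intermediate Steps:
o = 0 (o = 0*5 = 0)
(9*o)*K = (9*0)*(-6) = 0*(-6) = 0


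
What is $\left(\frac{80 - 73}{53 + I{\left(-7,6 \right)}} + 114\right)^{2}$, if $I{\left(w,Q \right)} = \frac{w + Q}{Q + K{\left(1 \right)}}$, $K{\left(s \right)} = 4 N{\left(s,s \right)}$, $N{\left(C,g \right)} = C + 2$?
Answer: $\frac{11830477824}{908209} \approx 13026.0$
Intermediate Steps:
$N{\left(C,g \right)} = 2 + C$
$K{\left(s \right)} = 8 + 4 s$ ($K{\left(s \right)} = 4 \left(2 + s\right) = 8 + 4 s$)
$I{\left(w,Q \right)} = \frac{Q + w}{12 + Q}$ ($I{\left(w,Q \right)} = \frac{w + Q}{Q + \left(8 + 4 \cdot 1\right)} = \frac{Q + w}{Q + \left(8 + 4\right)} = \frac{Q + w}{Q + 12} = \frac{Q + w}{12 + Q}$)
$\left(\frac{80 - 73}{53 + I{\left(-7,6 \right)}} + 114\right)^{2} = \left(\frac{80 - 73}{53 + \frac{6 - 7}{12 + 6}} + 114\right)^{2} = \left(\frac{7}{53 + \frac{1}{18} \left(-1\right)} + 114\right)^{2} = \left(\frac{7}{53 - \frac{1}{18}} + 114\right)^{2} = \left(\frac{7}{\frac{953}{18}} + 114\right)^{2} = \left(7 \cdot \frac{18}{953} + 114\right)^{2} = \left(\frac{126}{953} + 114\right)^{2} = \left(\frac{108768}{953}\right)^{2} = \frac{11830477824}{908209}$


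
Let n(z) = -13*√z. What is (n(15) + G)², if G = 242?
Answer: 61099 - 6292*√15 ≈ 36730.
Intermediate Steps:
(n(15) + G)² = (-13*√15 + 242)² = (242 - 13*√15)²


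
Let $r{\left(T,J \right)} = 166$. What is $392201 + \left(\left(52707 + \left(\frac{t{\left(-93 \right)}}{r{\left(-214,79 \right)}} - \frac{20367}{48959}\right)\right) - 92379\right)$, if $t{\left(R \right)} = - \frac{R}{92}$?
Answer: $\frac{263586278281955}{747701848} \approx 3.5253 \cdot 10^{5}$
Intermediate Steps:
$t{\left(R \right)} = - \frac{R}{92}$
$392201 + \left(\left(52707 + \left(\frac{t{\left(-93 \right)}}{r{\left(-214,79 \right)}} - \frac{20367}{48959}\right)\right) - 92379\right) = 392201 - \left(\frac{1942321815}{48959} - \frac{\left(- \frac{1}{92}\right) \left(-93\right)}{166}\right) = 392201 + \left(\left(52707 + \left(\frac{93}{92} \cdot \frac{1}{166} - \frac{20367}{48959}\right)\right) - 92379\right) = 392201 + \left(\left(52707 + \left(\frac{93}{15272} - \frac{20367}{48959}\right)\right) - 92379\right) = 392201 + \left(\left(52707 - \frac{306491637}{747701848}\right) - 92379\right) = 392201 + \left(\frac{39408814810899}{747701848} - 92379\right) = 392201 - \frac{29663134205493}{747701848} = \frac{263586278281955}{747701848}$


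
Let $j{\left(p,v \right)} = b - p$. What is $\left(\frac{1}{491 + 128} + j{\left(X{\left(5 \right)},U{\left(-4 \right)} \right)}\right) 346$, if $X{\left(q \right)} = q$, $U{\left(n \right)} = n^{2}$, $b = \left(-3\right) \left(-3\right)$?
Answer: $\frac{857042}{619} \approx 1384.6$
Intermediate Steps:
$b = 9$
$j{\left(p,v \right)} = 9 - p$
$\left(\frac{1}{491 + 128} + j{\left(X{\left(5 \right)},U{\left(-4 \right)} \right)}\right) 346 = \left(\frac{1}{491 + 128} + \left(9 - 5\right)\right) 346 = \left(\frac{1}{619} + \left(9 - 5\right)\right) 346 = \left(\frac{1}{619} + 4\right) 346 = \frac{2477}{619} \cdot 346 = \frac{857042}{619}$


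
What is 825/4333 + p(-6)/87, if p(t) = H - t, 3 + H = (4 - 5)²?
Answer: 89107/376971 ≈ 0.23638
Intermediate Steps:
H = -2 (H = -3 + (4 - 5)² = -3 + (-1)² = -3 + 1 = -2)
p(t) = -2 - t
825/4333 + p(-6)/87 = 825/4333 + (-2 - 1*(-6))/87 = 825*(1/4333) + (-2 + 6)*(1/87) = 825/4333 + 4*(1/87) = 825/4333 + 4/87 = 89107/376971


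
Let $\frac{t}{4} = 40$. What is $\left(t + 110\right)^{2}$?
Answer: $72900$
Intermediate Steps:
$t = 160$ ($t = 4 \cdot 40 = 160$)
$\left(t + 110\right)^{2} = \left(160 + 110\right)^{2} = 270^{2} = 72900$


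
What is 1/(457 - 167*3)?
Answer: -1/44 ≈ -0.022727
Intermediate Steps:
1/(457 - 167*3) = 1/(457 - 501) = 1/(-44) = -1/44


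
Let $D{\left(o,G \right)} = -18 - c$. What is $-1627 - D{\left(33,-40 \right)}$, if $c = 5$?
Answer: $-1604$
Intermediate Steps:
$D{\left(o,G \right)} = -23$ ($D{\left(o,G \right)} = -18 - 5 = -23$)
$-1627 - D{\left(33,-40 \right)} = -1627 - -23 = -1627 + 23 = -1604$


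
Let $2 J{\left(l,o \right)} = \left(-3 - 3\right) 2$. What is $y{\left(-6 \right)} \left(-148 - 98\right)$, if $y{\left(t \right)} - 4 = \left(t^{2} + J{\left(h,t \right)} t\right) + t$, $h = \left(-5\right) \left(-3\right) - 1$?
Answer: $-17220$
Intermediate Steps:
$h = 14$ ($h = 15 - 1 = 14$)
$J{\left(l,o \right)} = -6$ ($J{\left(l,o \right)} = \frac{\left(-3 - 3\right) 2}{2} = \frac{\left(-6\right) 2}{2} = \frac{1}{2} \left(-12\right) = -6$)
$y{\left(t \right)} = 4 + t^{2} - 5 t$ ($y{\left(t \right)} = 4 + \left(\left(t^{2} - 6 t\right) + t\right) = 4 + \left(t^{2} - 5 t\right) = 4 + t^{2} - 5 t$)
$y{\left(-6 \right)} \left(-148 - 98\right) = \left(4 + \left(-6\right)^{2} - -30\right) \left(-148 - 98\right) = \left(4 + 36 + 30\right) \left(-246\right) = 70 \left(-246\right) = -17220$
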